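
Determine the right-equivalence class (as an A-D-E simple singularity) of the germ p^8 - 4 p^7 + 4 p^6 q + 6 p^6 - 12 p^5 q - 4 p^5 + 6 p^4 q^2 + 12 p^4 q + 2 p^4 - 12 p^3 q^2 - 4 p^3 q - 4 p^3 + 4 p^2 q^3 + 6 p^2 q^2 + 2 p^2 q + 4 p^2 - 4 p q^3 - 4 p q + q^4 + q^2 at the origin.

The Hessian of f at 0 is [[8, -4], [-4, 2]] with rank 1, so corank 1. A Groebner basis of the Jacobian ideal J(f) in C{p,q} is {p^2 - 2*p + q, p*q - 4*p + 2*q, -8*p + q^2 + 4*q}; counting standard monomials gives mu = 3. Corank 1: A-series; mu = 3 gives A_3.

A3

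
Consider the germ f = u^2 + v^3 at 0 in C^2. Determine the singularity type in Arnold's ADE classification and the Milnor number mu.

Type A_2, Milnor number mu = 2.

The Hessian of f at 0 is [[2, 0], [0, 0]] with rank 1, so corank 1. A Groebner basis of the Jacobian ideal J(f) in C{u,v} is {v^2, u}; counting standard monomials gives mu = 2. Corank 1: A-series; mu = 2 gives A_2.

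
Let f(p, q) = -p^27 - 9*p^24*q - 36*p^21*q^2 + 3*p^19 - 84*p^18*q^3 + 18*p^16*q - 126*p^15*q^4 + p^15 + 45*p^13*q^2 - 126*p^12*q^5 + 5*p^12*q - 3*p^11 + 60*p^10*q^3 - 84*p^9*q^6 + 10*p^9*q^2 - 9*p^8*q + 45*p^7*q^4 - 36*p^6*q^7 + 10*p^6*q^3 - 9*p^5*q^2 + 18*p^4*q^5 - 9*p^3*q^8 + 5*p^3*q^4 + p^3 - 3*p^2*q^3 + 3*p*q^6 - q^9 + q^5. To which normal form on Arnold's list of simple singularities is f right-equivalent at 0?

The Hessian of f at 0 has rank 0. Corank 2; j^3 = p^3 is a perfect cube, so E-series; the 5-jet and mu = 8 give E_8.

E_8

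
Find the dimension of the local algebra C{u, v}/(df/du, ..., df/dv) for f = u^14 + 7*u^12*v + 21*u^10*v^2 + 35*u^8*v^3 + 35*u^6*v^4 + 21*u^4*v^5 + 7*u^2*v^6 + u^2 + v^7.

6

The Hessian of f at 0 has rank 1. Corank 1: A-series; mu = 6 gives A_6.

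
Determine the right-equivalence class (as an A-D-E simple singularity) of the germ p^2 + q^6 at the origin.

A_5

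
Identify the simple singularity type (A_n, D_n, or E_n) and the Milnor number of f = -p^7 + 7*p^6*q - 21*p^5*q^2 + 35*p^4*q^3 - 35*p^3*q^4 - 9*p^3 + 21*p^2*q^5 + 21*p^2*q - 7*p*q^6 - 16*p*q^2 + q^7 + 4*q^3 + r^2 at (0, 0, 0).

Type D8, Milnor number mu = 8.

The Hessian of f at 0 is [[0, 0, 0], [0, 0, 0], [0, 0, 2]] with rank 1, so corank 2. A Groebner basis of the Jacobian ideal J(f) in C{p,q,r} is {2187*p*q/7 + q^6 - 1458*q^2/7, p*q^2 - 2*q^3/3, p^2 - 5*p*q/3 + 2*q^2/3, r}; counting standard monomials gives mu = 8. Corank 2; j^3 = -(p - q)*(3*p - 2*q)^2 has shape L^2 M (L != M), so D-series; mu = 8 gives D_8.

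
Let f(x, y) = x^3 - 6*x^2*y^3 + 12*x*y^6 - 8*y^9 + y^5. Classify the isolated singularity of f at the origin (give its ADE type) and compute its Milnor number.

The Hessian of f at 0 is [[0, 0], [0, 0]] with rank 0, so corank 2. A Groebner basis of the Jacobian ideal J(f) in C{x,y} is {-x^2/4 + x*y^3, y^4, x^3, x^2*y}; counting standard monomials gives mu = 8. Corank 2; j^3 = x^3 is a perfect cube, so E-series; the 5-jet and mu = 8 give E_8.

Type E_{8}, Milnor number mu = 8.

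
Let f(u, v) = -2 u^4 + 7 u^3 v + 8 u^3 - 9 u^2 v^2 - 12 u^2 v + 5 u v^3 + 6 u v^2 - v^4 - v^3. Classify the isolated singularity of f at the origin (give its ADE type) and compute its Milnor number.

Type E7, Milnor number mu = 7.

The Hessian of f at 0 has rank 0. Corank 2; j^3 = (2*u - v)^3 is a perfect cube, so E-series; the 4-jet and mu = 7 give E_7.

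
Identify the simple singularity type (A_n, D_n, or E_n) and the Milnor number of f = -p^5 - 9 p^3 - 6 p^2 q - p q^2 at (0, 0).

Type D_{6}, Milnor number mu = 6.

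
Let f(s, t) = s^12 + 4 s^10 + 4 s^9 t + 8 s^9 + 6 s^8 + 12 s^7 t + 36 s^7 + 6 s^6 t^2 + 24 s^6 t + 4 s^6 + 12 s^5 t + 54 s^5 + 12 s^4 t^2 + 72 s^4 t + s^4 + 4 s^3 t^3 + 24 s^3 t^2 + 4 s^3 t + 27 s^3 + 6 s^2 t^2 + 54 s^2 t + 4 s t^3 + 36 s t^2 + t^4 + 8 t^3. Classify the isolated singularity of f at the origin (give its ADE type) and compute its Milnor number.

Type E_6, Milnor number mu = 6.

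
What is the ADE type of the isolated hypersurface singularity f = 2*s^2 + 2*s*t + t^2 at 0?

A_{1}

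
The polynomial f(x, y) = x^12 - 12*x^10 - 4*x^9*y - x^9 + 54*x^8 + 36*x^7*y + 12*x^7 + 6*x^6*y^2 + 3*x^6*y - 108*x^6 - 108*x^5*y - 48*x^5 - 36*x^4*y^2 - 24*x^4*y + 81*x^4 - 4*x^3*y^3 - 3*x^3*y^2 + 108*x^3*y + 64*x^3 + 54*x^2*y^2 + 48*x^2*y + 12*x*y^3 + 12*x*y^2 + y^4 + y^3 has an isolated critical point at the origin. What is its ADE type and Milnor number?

The Hessian of f at 0 is [[0, 0], [0, 0]] with rank 0, so corank 2. A Groebner basis of the Jacobian ideal J(f) in C{x,y} is {y^4, x*y^2 + 5*y^3/18, x^2 + x*y/2 + y^2/16}; counting standard monomials gives mu = 6. Corank 2; j^3 = (4*x + y)^3 is a perfect cube, so E-series; the 4-jet and mu = 6 give E_6.

Type E_{6}, Milnor number mu = 6.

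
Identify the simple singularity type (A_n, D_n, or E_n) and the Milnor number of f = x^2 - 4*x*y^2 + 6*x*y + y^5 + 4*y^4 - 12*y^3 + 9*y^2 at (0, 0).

Type A_4, Milnor number mu = 4.

The Hessian of f at 0 has rank 1. Corank 1: A-series; mu = 4 gives A_4.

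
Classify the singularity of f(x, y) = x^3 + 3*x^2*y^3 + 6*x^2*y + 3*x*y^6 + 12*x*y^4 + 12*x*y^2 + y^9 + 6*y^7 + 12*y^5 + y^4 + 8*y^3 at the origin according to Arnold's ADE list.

E_{6}

The Hessian of f at 0 is [[0, 0], [0, 0]] with rank 0, so corank 2. A Groebner basis of the Jacobian ideal J(f) in C{x,y} is {y^3, x^2 + 4*x*y + 4*y^2}; counting standard monomials gives mu = 6. Corank 2; j^3 = (x + 2*y)^3 is a perfect cube, so E-series; the 4-jet and mu = 6 give E_6.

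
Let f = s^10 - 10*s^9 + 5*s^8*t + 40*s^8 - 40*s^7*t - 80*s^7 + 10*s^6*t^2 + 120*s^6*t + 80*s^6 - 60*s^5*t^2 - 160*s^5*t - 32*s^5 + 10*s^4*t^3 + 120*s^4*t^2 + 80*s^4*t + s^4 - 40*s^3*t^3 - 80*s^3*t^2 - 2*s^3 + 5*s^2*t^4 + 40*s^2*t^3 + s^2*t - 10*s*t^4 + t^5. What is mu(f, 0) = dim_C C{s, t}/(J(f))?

6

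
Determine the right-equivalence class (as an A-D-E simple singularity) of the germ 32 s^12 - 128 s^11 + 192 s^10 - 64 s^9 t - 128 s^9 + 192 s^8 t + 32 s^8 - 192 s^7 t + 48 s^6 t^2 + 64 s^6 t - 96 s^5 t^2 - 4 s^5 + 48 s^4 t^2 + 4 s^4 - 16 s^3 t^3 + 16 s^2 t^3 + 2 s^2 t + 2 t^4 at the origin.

D_5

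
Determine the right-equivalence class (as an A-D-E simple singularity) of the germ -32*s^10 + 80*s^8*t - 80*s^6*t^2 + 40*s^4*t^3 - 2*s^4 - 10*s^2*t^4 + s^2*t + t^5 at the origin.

The Hessian of f at 0 has rank 0. Corank 2; j^3 = s^2*t has shape L^2 M (L != M), so D-series; mu = 6 gives D_6.

D6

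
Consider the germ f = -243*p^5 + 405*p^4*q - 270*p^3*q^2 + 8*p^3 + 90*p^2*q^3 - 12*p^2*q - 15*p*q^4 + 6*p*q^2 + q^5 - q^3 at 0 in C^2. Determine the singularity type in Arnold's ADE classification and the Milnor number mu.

Type E8, Milnor number mu = 8.

The Hessian of f at 0 is [[0, 0], [0, 0]] with rank 0, so corank 2. A Groebner basis of the Jacobian ideal J(f) in C{p,q} is {q^5, p*q^3 - 11*q^4/24, p^2 - p*q + q^2/4}; counting standard monomials gives mu = 8. Corank 2; j^3 = (2*p - q)^3 is a perfect cube, so E-series; the 5-jet and mu = 8 give E_8.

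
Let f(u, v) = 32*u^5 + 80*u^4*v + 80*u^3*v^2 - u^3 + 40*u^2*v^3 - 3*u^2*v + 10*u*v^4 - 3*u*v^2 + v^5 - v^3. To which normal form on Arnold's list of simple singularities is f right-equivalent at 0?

E8

The Hessian of f at 0 has rank 0. Corank 2; j^3 = -(u + v)^3 is a perfect cube, so E-series; the 5-jet and mu = 8 give E_8.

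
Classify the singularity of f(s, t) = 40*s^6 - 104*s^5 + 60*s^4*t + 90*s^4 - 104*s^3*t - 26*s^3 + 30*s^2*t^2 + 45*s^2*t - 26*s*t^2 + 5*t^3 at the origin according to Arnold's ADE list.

D4

The Hessian of f at 0 has rank 0. Corank 2; j^3 = -(2*s - t)*(13*s^2 - 16*s*t + 5*t^2) splits into three distinct lines over C (the quadratic factor has nonzero discriminant), so D_4.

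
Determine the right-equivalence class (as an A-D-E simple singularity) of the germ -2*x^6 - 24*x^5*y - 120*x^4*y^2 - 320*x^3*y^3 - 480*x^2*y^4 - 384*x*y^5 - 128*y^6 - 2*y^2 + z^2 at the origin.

A5

The Hessian of f at 0 has rank 2. Corank 1: A-series; mu = 5 gives A_5.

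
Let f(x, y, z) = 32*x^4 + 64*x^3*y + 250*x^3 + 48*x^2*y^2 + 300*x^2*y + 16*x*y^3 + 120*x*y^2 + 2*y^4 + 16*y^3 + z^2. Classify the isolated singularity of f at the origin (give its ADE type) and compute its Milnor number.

The Hessian of f at 0 is [[0, 0, 0], [0, 0, 0], [0, 0, 2]] with rank 1, so corank 2. A Groebner basis of the Jacobian ideal J(f) in C{x,y,z} is {y^4, x*y^2 + 13*y^3/30, x^2 + 4*x*y/5 + 4*y^2/25, z}; counting standard monomials gives mu = 6. Corank 2; j^3 = 2*(5*x + 2*y)^3 is a perfect cube, so E-series; the 4-jet and mu = 6 give E_6.

Type E_6, Milnor number mu = 6.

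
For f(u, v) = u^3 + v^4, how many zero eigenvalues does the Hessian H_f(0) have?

2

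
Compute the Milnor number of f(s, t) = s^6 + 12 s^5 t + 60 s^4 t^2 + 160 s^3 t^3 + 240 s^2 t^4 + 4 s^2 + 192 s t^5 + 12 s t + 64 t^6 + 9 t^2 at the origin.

5

The Hessian of f at 0 has rank 1. Corank 1: A-series; mu = 5 gives A_5.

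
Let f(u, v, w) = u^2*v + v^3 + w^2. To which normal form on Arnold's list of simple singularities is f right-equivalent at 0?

D4

The Hessian of f at 0 has rank 1. Corank 2; j^3 = v*(u^2 + v^2) splits into three distinct lines over C (the quadratic factor has nonzero discriminant), so D_4.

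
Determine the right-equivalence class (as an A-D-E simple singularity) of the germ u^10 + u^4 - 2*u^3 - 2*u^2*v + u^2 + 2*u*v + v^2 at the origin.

A_9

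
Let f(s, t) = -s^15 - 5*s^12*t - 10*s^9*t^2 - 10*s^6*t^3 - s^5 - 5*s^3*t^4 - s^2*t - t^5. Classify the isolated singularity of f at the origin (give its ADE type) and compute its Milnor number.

Type D_{6}, Milnor number mu = 6.

The Hessian of f at 0 has rank 0. Corank 2; j^3 = -s^2*t has shape L^2 M (L != M), so D-series; mu = 6 gives D_6.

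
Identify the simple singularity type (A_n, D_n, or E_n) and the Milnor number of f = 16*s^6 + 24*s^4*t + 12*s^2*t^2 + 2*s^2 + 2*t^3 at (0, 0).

The Hessian of f at 0 has rank 1. Corank 1: A-series; mu = 2 gives A_2.

Type A_2, Milnor number mu = 2.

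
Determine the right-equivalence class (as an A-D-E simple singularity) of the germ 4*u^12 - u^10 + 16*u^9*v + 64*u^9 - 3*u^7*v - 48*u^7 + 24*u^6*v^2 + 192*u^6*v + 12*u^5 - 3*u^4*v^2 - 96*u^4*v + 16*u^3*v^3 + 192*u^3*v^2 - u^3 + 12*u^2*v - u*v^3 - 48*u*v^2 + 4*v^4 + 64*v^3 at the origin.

The Hessian of f at 0 has rank 0. Corank 2; j^3 = -(u - 4*v)^3 is a perfect cube, so E-series; the 4-jet and mu = 7 give E_7.

E7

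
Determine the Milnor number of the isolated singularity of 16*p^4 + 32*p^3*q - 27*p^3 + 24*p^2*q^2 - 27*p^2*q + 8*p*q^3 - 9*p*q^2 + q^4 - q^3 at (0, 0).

6

The Hessian of f at 0 has rank 0. Corank 2; j^3 = -(3*p + q)^3 is a perfect cube, so E-series; the 4-jet and mu = 6 give E_6.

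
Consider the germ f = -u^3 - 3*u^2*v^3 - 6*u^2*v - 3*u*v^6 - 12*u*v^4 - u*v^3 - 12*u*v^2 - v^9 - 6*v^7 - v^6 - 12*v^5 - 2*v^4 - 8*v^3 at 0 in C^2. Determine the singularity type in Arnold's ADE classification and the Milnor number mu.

The Hessian of f at 0 is [[0, 0], [0, 0]] with rank 0, so corank 2. A Groebner basis of the Jacobian ideal J(f) in C{u,v} is {u^3 + 6*u^2*v + 48*u^2 + 192*u*v + 192*v^2, -6*u^2 + u*v^2 - 24*u*v - 24*v^2, 3*u^2 + 12*u*v + v^3 + 12*v^2}; counting standard monomials gives mu = 7. Corank 2; j^3 = -(u + 2*v)^3 is a perfect cube, so E-series; the 4-jet and mu = 7 give E_7.

Type E_{7}, Milnor number mu = 7.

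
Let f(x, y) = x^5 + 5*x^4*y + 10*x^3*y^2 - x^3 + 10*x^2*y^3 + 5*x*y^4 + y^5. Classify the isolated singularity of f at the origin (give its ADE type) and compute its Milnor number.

Type E_8, Milnor number mu = 8.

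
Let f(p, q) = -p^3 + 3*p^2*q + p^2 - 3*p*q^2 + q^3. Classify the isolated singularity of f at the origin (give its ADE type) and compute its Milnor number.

Type A_{2}, Milnor number mu = 2.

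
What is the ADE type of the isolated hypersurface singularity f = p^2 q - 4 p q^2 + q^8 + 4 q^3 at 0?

D_{9}

The Hessian of f at 0 has rank 0. Corank 2; j^3 = q*(p - 2*q)^2 has shape L^2 M (L != M), so D-series; mu = 9 gives D_9.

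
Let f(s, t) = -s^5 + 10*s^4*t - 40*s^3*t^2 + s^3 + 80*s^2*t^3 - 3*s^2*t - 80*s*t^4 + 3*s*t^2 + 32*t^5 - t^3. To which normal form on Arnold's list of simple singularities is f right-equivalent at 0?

The Hessian of f at 0 is [[0, 0], [0, 0]] with rank 0, so corank 2. A Groebner basis of the Jacobian ideal J(f) in C{s,t} is {t^5, s*t^3 - 5*t^4/4, s^2 - 2*s*t + t^2}; counting standard monomials gives mu = 8. Corank 2; j^3 = (s - t)^3 is a perfect cube, so E-series; the 5-jet and mu = 8 give E_8.

E_{8}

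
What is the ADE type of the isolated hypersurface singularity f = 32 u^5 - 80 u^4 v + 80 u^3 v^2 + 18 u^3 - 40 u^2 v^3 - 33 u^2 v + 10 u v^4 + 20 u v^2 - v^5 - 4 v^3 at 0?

The Hessian of f at 0 is [[0, 0], [0, 0]] with rank 0, so corank 2. A Groebner basis of the Jacobian ideal J(f) in C{u,v} is {-243*u*v/10 + v^4 + 81*v^2/5, u*v^2 - 2*v^3/3, u^2 - 7*u*v/6 + v^2/3}; counting standard monomials gives mu = 6. Corank 2; j^3 = (2*u - v)*(3*u - 2*v)^2 has shape L^2 M (L != M), so D-series; mu = 6 gives D_6.

D_6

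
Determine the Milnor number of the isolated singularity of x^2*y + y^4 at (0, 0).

The Hessian of f at 0 has rank 0. Corank 2; j^3 = x^2*y has shape L^2 M (L != M), so D-series; mu = 5 gives D_5.

5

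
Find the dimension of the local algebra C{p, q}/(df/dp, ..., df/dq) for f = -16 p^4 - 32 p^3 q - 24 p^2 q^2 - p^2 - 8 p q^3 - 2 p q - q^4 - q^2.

3

The Hessian of f at 0 has rank 1. Corank 1: A-series; mu = 3 gives A_3.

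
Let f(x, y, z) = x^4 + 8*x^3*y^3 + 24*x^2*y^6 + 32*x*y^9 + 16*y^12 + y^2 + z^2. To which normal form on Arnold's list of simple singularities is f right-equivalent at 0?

The Hessian of f at 0 has rank 2. Corank 1: A-series; mu = 3 gives A_3.

A_3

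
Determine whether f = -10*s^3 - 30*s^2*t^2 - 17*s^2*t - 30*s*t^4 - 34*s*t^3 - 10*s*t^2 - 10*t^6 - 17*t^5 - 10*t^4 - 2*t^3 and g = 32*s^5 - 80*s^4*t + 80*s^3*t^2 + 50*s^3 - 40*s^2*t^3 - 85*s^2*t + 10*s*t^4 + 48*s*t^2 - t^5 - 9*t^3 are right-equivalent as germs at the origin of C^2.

No.

The Hessian of f at 0 has rank 0. Corank 2; j^3 = -(2*s + t)*(5*s^2 + 6*s*t + 2*t^2) splits into three distinct lines over C (the quadratic factor has nonzero discriminant), so D_4. The Hessian of g at 0 has rank 0. Corank 2; j^3 = (2*s - t)*(5*s - 3*t)^2 has shape L^2 M (L != M), so D-series; mu = 6 gives D_6. f is D_4 but g is D_6, hence not right-equivalent.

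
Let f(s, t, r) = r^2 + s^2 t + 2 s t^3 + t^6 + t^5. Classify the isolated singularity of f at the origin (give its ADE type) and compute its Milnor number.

The Hessian of f at 0 is [[0, 0, 0], [0, 0, 0], [0, 0, 2]] with rank 1, so corank 2. A Groebner basis of the Jacobian ideal J(f) in C{s,t,r} is {s^3, s^2*t + s^2/6 + s*t^2/6, s*t + t^3, r}; counting standard monomials gives mu = 7. Corank 2; j^3 = s^2*t has shape L^2 M (L != M), so D-series; mu = 7 gives D_7.

Type D7, Milnor number mu = 7.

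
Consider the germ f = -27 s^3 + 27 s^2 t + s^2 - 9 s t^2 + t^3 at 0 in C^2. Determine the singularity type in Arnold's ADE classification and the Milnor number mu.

Type A2, Milnor number mu = 2.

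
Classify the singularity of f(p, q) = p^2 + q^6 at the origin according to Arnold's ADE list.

A_{5}

The Hessian of f at 0 is [[2, 0], [0, 0]] with rank 1, so corank 1. A Groebner basis of the Jacobian ideal J(f) in C{p,q} is {q^5, p}; counting standard monomials gives mu = 5. Corank 1: A-series; mu = 5 gives A_5.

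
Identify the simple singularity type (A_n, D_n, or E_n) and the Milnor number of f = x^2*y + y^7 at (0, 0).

The Hessian of f at 0 has rank 0. Corank 2; j^3 = x^2*y has shape L^2 M (L != M), so D-series; mu = 8 gives D_8.

Type D_{8}, Milnor number mu = 8.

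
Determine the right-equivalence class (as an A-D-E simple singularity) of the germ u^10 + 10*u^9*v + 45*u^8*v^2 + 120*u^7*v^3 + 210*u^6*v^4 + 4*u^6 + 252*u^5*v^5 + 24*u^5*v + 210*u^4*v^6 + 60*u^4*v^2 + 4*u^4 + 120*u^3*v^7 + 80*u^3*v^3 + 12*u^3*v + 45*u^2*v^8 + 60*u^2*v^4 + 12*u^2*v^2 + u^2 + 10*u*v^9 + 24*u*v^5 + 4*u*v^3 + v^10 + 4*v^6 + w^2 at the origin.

A9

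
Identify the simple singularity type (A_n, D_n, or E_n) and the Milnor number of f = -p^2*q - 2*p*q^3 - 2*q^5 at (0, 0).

Type D_6, Milnor number mu = 6.

The Hessian of f at 0 has rank 0. Corank 2; j^3 = -p^2*q has shape L^2 M (L != M), so D-series; mu = 6 gives D_6.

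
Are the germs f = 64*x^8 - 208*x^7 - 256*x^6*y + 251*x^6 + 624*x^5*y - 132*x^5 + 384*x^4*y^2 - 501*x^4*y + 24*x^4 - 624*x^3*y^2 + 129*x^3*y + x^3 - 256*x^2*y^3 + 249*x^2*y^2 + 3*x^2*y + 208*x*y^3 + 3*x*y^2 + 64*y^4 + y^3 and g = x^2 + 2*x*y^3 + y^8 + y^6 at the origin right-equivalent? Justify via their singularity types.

No.

The Hessian of f at 0 is [[0, 0], [0, 0]] with rank 0, so corank 2. A Groebner basis of the Jacobian ideal J(f) in C{x,y} is {-3*x^2/13 - 6*x*y/13 + y^4 - y^3/13 - 3*y^2/13, x^3 - 30*x^2/13 - 60*x*y/13 + 3*y^3/13 - 30*y^2/13, x^2*y + 19*x^2/13 + 38*x*y/13 - 20*y^3/39 + 19*y^2/13, -9*x^2/13 + x*y^2 - 18*x*y/13 + 10*y^3/13 - 9*y^2/13}; counting standard monomials gives mu = 7. Corank 2; j^3 = (x + y)^3 is a perfect cube, so E-series; the 4-jet and mu = 7 give E_7. The Hessian of g at 0 is [[2, 0], [0, 0]] with rank 1, so corank 1. A Groebner basis of the Jacobian ideal J(g) in C{x,y} is {x^3, x^2*y, x + y^3}; counting standard monomials gives mu = 7. Corank 1: A-series; mu = 7 gives A_7. f is E_7 but g is A_7, hence not right-equivalent.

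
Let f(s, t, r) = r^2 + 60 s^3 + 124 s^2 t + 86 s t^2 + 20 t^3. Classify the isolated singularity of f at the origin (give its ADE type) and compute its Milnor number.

Type D_4, Milnor number mu = 4.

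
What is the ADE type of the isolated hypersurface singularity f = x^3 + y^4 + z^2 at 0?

The Hessian of f at 0 has rank 1. Corank 2; j^3 = x^3 is a perfect cube, so E-series; the 4-jet and mu = 6 give E_6.

E_6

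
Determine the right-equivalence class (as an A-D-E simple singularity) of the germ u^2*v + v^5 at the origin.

D6

The Hessian of f at 0 has rank 0. Corank 2; j^3 = u^2*v has shape L^2 M (L != M), so D-series; mu = 6 gives D_6.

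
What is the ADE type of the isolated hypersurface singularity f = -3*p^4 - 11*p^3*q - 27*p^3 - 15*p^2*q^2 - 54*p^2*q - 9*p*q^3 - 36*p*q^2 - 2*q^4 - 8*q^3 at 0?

E_7

The Hessian of f at 0 is [[0, 0], [0, 0]] with rank 0, so corank 2. A Groebner basis of the Jacobian ideal J(f) in C{p,q} is {19683*p^2 + 26244*p*q + q^4 + 27*q^3 + 8748*q^2, p^3 + 270*p^2 + 360*p*q + 2*q^3/3 + 120*q^2, p^2*q - 243*p^2 - 324*p*q - 7*q^3/9 - 108*q^2, 162*p^2 + p*q^2 + 216*p*q + 8*q^3/9 + 72*q^2}; counting standard monomials gives mu = 7. Corank 2; j^3 = -(3*p + 2*q)^3 is a perfect cube, so E-series; the 4-jet and mu = 7 give E_7.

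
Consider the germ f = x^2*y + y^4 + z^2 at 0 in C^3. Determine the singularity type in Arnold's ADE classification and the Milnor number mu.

Type D_5, Milnor number mu = 5.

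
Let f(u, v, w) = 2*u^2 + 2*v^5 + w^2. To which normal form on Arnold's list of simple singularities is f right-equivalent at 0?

A_4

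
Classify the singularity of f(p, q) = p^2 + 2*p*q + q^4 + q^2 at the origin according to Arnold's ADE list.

A_3

The Hessian of f at 0 has rank 1. Corank 1: A-series; mu = 3 gives A_3.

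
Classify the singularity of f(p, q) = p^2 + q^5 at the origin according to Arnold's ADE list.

A_4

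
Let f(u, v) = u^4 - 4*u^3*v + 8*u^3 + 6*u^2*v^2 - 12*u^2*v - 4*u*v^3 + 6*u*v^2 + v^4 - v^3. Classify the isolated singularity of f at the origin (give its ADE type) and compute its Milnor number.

Type E6, Milnor number mu = 6.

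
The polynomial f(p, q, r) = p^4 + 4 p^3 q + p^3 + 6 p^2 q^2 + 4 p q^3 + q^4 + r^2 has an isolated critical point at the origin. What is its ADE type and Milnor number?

The Hessian of f at 0 has rank 1. Corank 2; j^3 = p^3 is a perfect cube, so E-series; the 4-jet and mu = 6 give E_6.

Type E_{6}, Milnor number mu = 6.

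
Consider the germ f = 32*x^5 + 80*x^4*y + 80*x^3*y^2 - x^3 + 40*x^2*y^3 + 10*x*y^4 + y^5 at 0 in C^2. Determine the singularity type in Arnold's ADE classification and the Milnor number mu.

Type E_{8}, Milnor number mu = 8.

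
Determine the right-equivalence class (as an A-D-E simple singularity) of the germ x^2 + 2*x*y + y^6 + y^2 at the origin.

The Hessian of f at 0 is [[2, 2], [2, 2]] with rank 1, so corank 1. A Groebner basis of the Jacobian ideal J(f) in C{x,y} is {y^5, x + y}; counting standard monomials gives mu = 5. Corank 1: A-series; mu = 5 gives A_5.

A_{5}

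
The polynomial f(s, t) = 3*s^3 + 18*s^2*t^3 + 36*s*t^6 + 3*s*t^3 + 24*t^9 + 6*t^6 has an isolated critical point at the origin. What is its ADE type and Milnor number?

Type E7, Milnor number mu = 7.

The Hessian of f at 0 has rank 0. Corank 2; j^3 = 3*s^3 is a perfect cube, so E-series; the 4-jet and mu = 7 give E_7.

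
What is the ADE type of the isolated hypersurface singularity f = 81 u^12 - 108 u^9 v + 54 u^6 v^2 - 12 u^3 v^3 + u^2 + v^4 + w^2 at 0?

The Hessian of f at 0 is [[2, 0, 0], [0, 0, 0], [0, 0, 2]] with rank 2, so corank 1. A Groebner basis of the Jacobian ideal J(f) in C{u,v,w} is {v^3, u, w}; counting standard monomials gives mu = 3. Corank 1: A-series; mu = 3 gives A_3.

A_{3}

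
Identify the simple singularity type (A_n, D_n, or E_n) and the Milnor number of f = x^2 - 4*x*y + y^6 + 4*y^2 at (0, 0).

The Hessian of f at 0 is [[2, -4], [-4, 8]] with rank 1, so corank 1. A Groebner basis of the Jacobian ideal J(f) in C{x,y} is {y^5, x - 2*y}; counting standard monomials gives mu = 5. Corank 1: A-series; mu = 5 gives A_5.

Type A5, Milnor number mu = 5.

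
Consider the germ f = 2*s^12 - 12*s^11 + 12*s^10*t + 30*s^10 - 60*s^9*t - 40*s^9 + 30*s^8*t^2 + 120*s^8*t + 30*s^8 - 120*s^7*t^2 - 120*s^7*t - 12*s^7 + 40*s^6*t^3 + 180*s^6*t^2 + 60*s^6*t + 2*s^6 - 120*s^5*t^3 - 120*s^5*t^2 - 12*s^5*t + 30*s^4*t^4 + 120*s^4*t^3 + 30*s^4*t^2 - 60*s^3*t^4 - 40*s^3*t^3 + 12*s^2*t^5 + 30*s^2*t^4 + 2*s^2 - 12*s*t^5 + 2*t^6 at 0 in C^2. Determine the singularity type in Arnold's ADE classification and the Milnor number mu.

Type A_{5}, Milnor number mu = 5.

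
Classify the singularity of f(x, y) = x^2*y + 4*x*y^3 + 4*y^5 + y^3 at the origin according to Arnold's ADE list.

The Hessian of f at 0 has rank 0. Corank 2; j^3 = y*(x^2 + y^2) splits into three distinct lines over C (the quadratic factor has nonzero discriminant), so D_4.

D4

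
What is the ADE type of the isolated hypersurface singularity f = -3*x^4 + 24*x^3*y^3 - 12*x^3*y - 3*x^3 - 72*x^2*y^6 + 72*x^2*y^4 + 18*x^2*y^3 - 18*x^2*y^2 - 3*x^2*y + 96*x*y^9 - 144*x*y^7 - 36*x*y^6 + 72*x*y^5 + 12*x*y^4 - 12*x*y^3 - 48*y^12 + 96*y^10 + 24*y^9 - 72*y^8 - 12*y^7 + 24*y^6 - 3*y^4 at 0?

The Hessian of f at 0 has rank 0. Corank 2; j^3 = -3*x^2*(x + y) has shape L^2 M (L != M), so D-series; mu = 5 gives D_5.

D5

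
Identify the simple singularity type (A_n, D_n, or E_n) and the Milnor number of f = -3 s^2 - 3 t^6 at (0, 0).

The Hessian of f at 0 has rank 1. Corank 1: A-series; mu = 5 gives A_5.

Type A_5, Milnor number mu = 5.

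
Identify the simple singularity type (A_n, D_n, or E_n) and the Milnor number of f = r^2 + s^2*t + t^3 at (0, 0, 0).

The Hessian of f at 0 has rank 1. Corank 2; j^3 = t*(s^2 + t^2) splits into three distinct lines over C (the quadratic factor has nonzero discriminant), so D_4.

Type D_{4}, Milnor number mu = 4.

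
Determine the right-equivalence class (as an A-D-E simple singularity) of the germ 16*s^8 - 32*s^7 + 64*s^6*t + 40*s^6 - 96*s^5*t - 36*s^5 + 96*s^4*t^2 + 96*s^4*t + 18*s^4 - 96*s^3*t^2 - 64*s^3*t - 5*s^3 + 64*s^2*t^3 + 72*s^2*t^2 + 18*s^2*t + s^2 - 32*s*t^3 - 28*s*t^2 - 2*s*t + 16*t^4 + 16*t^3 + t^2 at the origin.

A_2

The Hessian of f at 0 is [[2, -2], [-2, 2]] with rank 1, so corank 1. A Groebner basis of the Jacobian ideal J(f) in C{s,t} is {t^2, s - t}; counting standard monomials gives mu = 2. Corank 1: A-series; mu = 2 gives A_2.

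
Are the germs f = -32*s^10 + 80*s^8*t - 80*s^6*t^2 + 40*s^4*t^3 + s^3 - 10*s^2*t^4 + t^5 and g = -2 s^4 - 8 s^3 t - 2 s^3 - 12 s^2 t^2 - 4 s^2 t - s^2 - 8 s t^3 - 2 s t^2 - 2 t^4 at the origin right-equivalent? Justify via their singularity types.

No.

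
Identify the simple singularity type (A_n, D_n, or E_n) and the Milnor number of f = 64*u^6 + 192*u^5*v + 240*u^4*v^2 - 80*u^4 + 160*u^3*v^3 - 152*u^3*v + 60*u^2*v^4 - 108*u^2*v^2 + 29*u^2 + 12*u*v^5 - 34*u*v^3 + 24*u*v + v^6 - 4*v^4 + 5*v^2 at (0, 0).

Type A_{1}, Milnor number mu = 1.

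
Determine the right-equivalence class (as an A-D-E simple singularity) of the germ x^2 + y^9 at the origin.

A_{8}

The Hessian of f at 0 is [[2, 0], [0, 0]] with rank 1, so corank 1. A Groebner basis of the Jacobian ideal J(f) in C{x,y} is {y^8, x}; counting standard monomials gives mu = 8. Corank 1: A-series; mu = 8 gives A_8.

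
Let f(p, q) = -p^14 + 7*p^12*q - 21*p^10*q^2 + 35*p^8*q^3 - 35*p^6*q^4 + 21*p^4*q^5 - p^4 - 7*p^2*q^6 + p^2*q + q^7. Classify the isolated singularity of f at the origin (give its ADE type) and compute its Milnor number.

The Hessian of f at 0 has rank 0. Corank 2; j^3 = p^2*q has shape L^2 M (L != M), so D-series; mu = 8 gives D_8.

Type D8, Milnor number mu = 8.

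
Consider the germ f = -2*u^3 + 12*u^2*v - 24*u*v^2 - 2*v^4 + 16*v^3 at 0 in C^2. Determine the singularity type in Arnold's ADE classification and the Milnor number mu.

The Hessian of f at 0 has rank 0. Corank 2; j^3 = -2*(u - 2*v)^3 is a perfect cube, so E-series; the 4-jet and mu = 6 give E_6.

Type E6, Milnor number mu = 6.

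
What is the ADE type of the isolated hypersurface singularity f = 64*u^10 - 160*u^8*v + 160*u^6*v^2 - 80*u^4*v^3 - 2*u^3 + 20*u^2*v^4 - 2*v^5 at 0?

E8

The Hessian of f at 0 is [[0, 0], [0, 0]] with rank 0, so corank 2. A Groebner basis of the Jacobian ideal J(f) in C{u,v} is {v^4, u^2}; counting standard monomials gives mu = 8. Corank 2; j^3 = -2*u^3 is a perfect cube, so E-series; the 5-jet and mu = 8 give E_8.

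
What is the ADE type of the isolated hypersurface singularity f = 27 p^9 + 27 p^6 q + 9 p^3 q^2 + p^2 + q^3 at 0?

A_2

The Hessian of f at 0 has rank 1. Corank 1: A-series; mu = 2 gives A_2.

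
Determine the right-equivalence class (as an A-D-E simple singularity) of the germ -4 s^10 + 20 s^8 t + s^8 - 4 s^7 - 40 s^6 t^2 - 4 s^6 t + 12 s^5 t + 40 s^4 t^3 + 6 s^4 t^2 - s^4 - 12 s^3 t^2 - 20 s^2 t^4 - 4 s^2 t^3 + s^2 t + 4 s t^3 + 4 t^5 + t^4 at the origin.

D5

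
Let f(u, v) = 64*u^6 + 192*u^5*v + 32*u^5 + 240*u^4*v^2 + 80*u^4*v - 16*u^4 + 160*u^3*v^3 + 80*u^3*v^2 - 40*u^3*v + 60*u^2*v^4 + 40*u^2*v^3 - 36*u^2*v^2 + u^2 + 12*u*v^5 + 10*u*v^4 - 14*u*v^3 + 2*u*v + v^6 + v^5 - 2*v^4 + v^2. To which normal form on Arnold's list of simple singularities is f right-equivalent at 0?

A4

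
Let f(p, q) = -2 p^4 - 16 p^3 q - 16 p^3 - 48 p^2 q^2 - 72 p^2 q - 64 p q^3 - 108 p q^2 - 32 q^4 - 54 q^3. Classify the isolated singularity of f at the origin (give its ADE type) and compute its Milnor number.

Type E6, Milnor number mu = 6.

The Hessian of f at 0 has rank 0. Corank 2; j^3 = -2*(2*p + 3*q)^3 is a perfect cube, so E-series; the 4-jet and mu = 6 give E_6.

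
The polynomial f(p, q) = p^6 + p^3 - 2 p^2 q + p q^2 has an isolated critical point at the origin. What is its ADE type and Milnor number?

The Hessian of f at 0 has rank 0. Corank 2; j^3 = p*(p - q)^2 has shape L^2 M (L != M), so D-series; mu = 7 gives D_7.

Type D_7, Milnor number mu = 7.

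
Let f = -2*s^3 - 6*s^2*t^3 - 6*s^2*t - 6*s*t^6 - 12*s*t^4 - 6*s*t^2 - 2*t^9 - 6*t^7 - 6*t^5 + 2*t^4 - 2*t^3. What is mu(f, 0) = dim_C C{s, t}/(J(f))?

The Hessian of f at 0 has rank 0. Corank 2; j^3 = -2*(s + t)^3 is a perfect cube, so E-series; the 4-jet and mu = 6 give E_6.

6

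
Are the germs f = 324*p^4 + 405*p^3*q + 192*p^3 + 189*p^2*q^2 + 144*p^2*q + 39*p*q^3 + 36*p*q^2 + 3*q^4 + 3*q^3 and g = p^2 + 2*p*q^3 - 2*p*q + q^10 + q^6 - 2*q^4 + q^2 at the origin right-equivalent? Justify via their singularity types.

The Hessian of f at 0 is [[0, 0], [0, 0]] with rank 0, so corank 2. A Groebner basis of the Jacobian ideal J(f) in C{p,q} is {65536*p^2/3 + 32768*p*q/3 + q^4 + 64*q^3/9 + 4096*q^2/3, p^3 + 112*p^2/3 + 56*p*q/3 + q^3/36 + 7*q^2/3, p^2*q - 832*p^2/9 - 416*p*q/9 - 5*q^3/54 - 52*q^2/9, 512*p^2/3 + p*q^2 + 256*p*q/3 + 11*q^3/36 + 32*q^2/3}; counting standard monomials gives mu = 7. Corank 2; j^3 = 3*(4*p + q)^3 is a perfect cube, so E-series; the 4-jet and mu = 7 give E_7. The Hessian of g at 0 is [[2, -2], [-2, 2]] with rank 1, so corank 1. A Groebner basis of the Jacobian ideal J(g) in C{p,q} is {p^3 - 3*p^2*q + 3*p*q^2 + p - q, p + q^3 - q}; counting standard monomials gives mu = 9. Corank 1: A-series; mu = 9 gives A_9. f is E_7 but g is A_9, hence not right-equivalent.

No.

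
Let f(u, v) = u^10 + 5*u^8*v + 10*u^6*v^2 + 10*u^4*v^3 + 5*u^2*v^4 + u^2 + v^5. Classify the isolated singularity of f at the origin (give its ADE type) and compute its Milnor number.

Type A_{4}, Milnor number mu = 4.

The Hessian of f at 0 has rank 1. Corank 1: A-series; mu = 4 gives A_4.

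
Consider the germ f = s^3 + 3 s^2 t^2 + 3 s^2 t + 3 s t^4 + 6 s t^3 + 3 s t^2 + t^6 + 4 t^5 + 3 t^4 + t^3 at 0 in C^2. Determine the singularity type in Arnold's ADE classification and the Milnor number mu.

The Hessian of f at 0 is [[0, 0], [0, 0]] with rank 0, so corank 2. A Groebner basis of the Jacobian ideal J(f) in C{s,t} is {t^4, s^3 + 3*s^2*t - 3*s^2/2 - 3*s*t - 2*t^3 - 3*t^2/2, s^2/2 + s*t^2 + s*t + t^3 + t^2/2}; counting standard monomials gives mu = 8. Corank 2; j^3 = (s + t)^3 is a perfect cube, so E-series; the 5-jet and mu = 8 give E_8.

Type E_{8}, Milnor number mu = 8.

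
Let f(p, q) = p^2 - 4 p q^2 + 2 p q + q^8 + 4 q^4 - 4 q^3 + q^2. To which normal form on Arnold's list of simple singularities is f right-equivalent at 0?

The Hessian of f at 0 has rank 1. Corank 1: A-series; mu = 7 gives A_7.

A_7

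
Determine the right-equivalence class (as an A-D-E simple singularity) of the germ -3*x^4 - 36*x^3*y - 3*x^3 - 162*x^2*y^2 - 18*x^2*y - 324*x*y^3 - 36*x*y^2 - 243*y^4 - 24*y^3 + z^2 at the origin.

The Hessian of f at 0 is [[0, 0, 0], [0, 0, 0], [0, 0, 2]] with rank 1, so corank 2. A Groebner basis of the Jacobian ideal J(f) in C{x,y,z} is {y^4, x*y^2 + 7*y^3/3, x^2 + 4*x*y + 4*y^2, z}; counting standard monomials gives mu = 6. Corank 2; j^3 = -3*(x + 2*y)^3 is a perfect cube, so E-series; the 4-jet and mu = 6 give E_6.

E_6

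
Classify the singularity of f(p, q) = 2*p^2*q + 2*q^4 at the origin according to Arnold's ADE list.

The Hessian of f at 0 has rank 0. Corank 2; j^3 = 2*p^2*q has shape L^2 M (L != M), so D-series; mu = 5 gives D_5.

D_5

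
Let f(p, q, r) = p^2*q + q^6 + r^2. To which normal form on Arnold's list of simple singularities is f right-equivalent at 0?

D_7

The Hessian of f at 0 is [[0, 0, 0], [0, 0, 0], [0, 0, 2]] with rank 1, so corank 2. A Groebner basis of the Jacobian ideal J(f) in C{p,q,r} is {p^2/6 + q^5, p^3, p*q, r}; counting standard monomials gives mu = 7. Corank 2; j^3 = p^2*q has shape L^2 M (L != M), so D-series; mu = 7 gives D_7.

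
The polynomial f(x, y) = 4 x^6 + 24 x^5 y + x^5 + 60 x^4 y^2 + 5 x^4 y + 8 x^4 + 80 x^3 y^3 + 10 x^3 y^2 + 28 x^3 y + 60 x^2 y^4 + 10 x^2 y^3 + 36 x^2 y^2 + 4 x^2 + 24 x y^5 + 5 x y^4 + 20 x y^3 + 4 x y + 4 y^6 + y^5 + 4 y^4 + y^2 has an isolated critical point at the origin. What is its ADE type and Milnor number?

Type A4, Milnor number mu = 4.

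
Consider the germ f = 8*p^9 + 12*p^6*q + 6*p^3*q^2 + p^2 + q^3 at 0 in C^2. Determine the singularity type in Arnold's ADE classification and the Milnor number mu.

Type A2, Milnor number mu = 2.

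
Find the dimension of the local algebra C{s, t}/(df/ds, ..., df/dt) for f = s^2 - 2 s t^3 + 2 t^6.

5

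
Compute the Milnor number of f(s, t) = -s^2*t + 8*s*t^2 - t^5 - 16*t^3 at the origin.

6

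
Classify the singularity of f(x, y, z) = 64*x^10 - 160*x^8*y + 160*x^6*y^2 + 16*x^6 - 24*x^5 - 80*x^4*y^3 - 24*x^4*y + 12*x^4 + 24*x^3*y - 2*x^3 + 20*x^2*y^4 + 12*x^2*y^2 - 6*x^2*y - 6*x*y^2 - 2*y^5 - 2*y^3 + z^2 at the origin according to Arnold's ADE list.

E_{8}

The Hessian of f at 0 is [[0, 0, 0], [0, 0, 0], [0, 0, 2]] with rank 1, so corank 2. A Groebner basis of the Jacobian ideal J(f) in C{x,y,z} is {x^2/16 + x*y^3 - x*y^2/4 + x*y/8 - y^3/4 + y^2/16, y^4, x^3 - 3*x^2/4 - 3*x*y/2 + y^3 - 3*y^2/4, x^2*y + x^2/4 + x*y^2 + x*y/2 + y^2/4, z}; counting standard monomials gives mu = 8. Corank 2; j^3 = -2*(x + y)^3 is a perfect cube, so E-series; the 5-jet and mu = 8 give E_8.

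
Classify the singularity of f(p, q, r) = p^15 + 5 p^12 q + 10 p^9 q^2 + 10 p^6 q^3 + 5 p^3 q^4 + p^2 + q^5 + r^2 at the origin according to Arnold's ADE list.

The Hessian of f at 0 is [[2, 0, 0], [0, 0, 0], [0, 0, 2]] with rank 2, so corank 1. A Groebner basis of the Jacobian ideal J(f) in C{p,q,r} is {q^4, p, r}; counting standard monomials gives mu = 4. Corank 1: A-series; mu = 4 gives A_4.

A_{4}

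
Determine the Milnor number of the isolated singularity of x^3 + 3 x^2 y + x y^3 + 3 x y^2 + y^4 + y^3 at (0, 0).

The Hessian of f at 0 has rank 0. Corank 2; j^3 = (x + y)^3 is a perfect cube, so E-series; the 4-jet and mu = 7 give E_7.

7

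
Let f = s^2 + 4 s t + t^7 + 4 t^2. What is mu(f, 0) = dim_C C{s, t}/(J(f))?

6

The Hessian of f at 0 is [[2, 4], [4, 8]] with rank 1, so corank 1. A Groebner basis of the Jacobian ideal J(f) in C{s,t} is {t^6, s + 2*t}; counting standard monomials gives mu = 6. Corank 1: A-series; mu = 6 gives A_6.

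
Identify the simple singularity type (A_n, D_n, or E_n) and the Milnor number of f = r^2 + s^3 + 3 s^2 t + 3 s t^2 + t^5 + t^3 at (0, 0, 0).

Type E_{8}, Milnor number mu = 8.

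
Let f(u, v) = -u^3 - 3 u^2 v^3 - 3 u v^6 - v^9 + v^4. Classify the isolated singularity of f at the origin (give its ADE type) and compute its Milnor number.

Type E_{6}, Milnor number mu = 6.

The Hessian of f at 0 has rank 0. Corank 2; j^3 = -u^3 is a perfect cube, so E-series; the 4-jet and mu = 6 give E_6.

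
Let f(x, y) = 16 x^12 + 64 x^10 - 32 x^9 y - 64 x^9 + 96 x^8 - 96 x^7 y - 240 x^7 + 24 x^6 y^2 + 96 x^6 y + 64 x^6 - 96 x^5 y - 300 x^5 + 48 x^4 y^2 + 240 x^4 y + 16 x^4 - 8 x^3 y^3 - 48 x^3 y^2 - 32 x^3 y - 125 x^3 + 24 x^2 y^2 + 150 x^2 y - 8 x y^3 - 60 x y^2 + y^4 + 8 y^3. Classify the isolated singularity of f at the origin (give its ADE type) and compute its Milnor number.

The Hessian of f at 0 has rank 0. Corank 2; j^3 = -(5*x - 2*y)^3 is a perfect cube, so E-series; the 4-jet and mu = 6 give E_6.

Type E6, Milnor number mu = 6.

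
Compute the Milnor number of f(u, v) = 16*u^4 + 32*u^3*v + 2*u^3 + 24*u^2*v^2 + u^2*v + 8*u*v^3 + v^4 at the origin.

The Hessian of f at 0 is [[0, 0], [0, 0]] with rank 0, so corank 2. A Groebner basis of the Jacobian ideal J(f) in C{u,v} is {u*v^2, -u*v/8 + v^3, u^2 + u*v/2}; counting standard monomials gives mu = 5. Corank 2; j^3 = u^2*(2*u + v) has shape L^2 M (L != M), so D-series; mu = 5 gives D_5.

5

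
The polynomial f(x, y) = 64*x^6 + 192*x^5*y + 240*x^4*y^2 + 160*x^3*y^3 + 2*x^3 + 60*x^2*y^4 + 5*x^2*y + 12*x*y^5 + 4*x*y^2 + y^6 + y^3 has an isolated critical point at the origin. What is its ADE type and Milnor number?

The Hessian of f at 0 has rank 0. Corank 2; j^3 = (x + y)^2*(2*x + y) has shape L^2 M (L != M), so D-series; mu = 7 gives D_7.

Type D_7, Milnor number mu = 7.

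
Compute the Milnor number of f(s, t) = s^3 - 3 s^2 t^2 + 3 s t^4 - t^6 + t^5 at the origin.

8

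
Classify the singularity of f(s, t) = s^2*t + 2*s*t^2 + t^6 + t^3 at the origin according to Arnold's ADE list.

D_7

The Hessian of f at 0 has rank 0. Corank 2; j^3 = t*(s + t)^2 has shape L^2 M (L != M), so D-series; mu = 7 gives D_7.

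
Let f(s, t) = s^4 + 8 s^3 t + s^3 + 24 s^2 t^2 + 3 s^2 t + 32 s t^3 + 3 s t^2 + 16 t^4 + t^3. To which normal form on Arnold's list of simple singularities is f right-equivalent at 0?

E_{6}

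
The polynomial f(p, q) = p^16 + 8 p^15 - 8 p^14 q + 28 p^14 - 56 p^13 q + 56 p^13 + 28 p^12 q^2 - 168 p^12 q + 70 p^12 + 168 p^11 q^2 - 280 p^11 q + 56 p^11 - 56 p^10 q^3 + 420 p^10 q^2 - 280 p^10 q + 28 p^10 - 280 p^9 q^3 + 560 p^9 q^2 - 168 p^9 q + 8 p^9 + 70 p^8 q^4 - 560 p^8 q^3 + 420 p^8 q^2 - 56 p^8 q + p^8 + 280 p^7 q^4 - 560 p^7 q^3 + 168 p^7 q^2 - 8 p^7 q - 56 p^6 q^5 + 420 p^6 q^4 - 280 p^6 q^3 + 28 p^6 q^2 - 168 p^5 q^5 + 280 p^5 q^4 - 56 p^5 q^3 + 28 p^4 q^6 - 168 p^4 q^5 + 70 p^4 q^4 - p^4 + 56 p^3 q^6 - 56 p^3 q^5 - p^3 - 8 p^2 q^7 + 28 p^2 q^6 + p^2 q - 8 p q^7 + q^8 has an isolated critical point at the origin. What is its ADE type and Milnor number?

The Hessian of f at 0 has rank 0. Corank 2; j^3 = -p^2*(p - q) has shape L^2 M (L != M), so D-series; mu = 9 gives D_9.

Type D9, Milnor number mu = 9.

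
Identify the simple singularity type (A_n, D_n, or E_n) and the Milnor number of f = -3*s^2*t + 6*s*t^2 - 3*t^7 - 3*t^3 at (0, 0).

The Hessian of f at 0 has rank 0. Corank 2; j^3 = -3*t*(s - t)^2 has shape L^2 M (L != M), so D-series; mu = 8 gives D_8.

Type D8, Milnor number mu = 8.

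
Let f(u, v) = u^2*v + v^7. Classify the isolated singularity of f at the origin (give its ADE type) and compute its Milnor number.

Type D_8, Milnor number mu = 8.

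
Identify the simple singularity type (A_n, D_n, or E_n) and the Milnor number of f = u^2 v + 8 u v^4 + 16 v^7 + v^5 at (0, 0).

The Hessian of f at 0 has rank 0. Corank 2; j^3 = u^2*v has shape L^2 M (L != M), so D-series; mu = 6 gives D_6.

Type D6, Milnor number mu = 6.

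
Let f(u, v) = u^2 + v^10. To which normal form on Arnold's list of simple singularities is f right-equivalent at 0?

A_9

The Hessian of f at 0 has rank 1. Corank 1: A-series; mu = 9 gives A_9.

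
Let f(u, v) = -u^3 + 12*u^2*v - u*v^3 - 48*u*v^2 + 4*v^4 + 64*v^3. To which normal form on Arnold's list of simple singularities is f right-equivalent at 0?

The Hessian of f at 0 has rank 0. Corank 2; j^3 = -(u - 4*v)^3 is a perfect cube, so E-series; the 4-jet and mu = 7 give E_7.

E7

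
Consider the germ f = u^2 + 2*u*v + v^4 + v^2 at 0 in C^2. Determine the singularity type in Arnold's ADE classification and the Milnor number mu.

Type A_3, Milnor number mu = 3.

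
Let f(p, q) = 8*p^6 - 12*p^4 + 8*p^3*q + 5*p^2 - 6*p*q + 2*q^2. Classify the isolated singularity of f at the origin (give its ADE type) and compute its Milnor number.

Type A_{1}, Milnor number mu = 1.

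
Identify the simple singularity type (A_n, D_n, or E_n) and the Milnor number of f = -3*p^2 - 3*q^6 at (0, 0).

The Hessian of f at 0 has rank 1. Corank 1: A-series; mu = 5 gives A_5.

Type A5, Milnor number mu = 5.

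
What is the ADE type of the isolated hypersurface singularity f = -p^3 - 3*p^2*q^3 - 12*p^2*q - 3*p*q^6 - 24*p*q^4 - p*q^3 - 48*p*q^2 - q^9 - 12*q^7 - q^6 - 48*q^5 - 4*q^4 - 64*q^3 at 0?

E_7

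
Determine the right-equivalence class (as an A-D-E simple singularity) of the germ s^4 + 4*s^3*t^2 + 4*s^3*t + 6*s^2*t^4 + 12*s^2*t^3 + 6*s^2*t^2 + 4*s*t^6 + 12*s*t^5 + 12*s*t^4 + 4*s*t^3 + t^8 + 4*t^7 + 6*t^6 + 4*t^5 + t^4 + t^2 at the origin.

A_{3}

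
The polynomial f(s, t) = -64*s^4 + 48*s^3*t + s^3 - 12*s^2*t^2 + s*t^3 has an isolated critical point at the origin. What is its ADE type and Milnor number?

Type E_7, Milnor number mu = 7.

The Hessian of f at 0 is [[0, 0], [0, 0]] with rank 0, so corank 2. A Groebner basis of the Jacobian ideal J(f) in C{s,t} is {3*s^2/16 + t^4 + t^3/16, s^3, s^2*t - s^2/16 - t^3/48, -s^2/2 + s*t^2 - t^3/6}; counting standard monomials gives mu = 7. Corank 2; j^3 = s^3 is a perfect cube, so E-series; the 4-jet and mu = 7 give E_7.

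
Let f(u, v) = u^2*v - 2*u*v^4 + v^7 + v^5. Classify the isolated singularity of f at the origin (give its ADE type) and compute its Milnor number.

The Hessian of f at 0 is [[0, 0], [0, 0]] with rank 0, so corank 2. A Groebner basis of the Jacobian ideal J(f) in C{u,v} is {-u*v + v^4, u*v^2, u^2 + 5*u*v}; counting standard monomials gives mu = 6. Corank 2; j^3 = u^2*v has shape L^2 M (L != M), so D-series; mu = 6 gives D_6.

Type D_{6}, Milnor number mu = 6.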